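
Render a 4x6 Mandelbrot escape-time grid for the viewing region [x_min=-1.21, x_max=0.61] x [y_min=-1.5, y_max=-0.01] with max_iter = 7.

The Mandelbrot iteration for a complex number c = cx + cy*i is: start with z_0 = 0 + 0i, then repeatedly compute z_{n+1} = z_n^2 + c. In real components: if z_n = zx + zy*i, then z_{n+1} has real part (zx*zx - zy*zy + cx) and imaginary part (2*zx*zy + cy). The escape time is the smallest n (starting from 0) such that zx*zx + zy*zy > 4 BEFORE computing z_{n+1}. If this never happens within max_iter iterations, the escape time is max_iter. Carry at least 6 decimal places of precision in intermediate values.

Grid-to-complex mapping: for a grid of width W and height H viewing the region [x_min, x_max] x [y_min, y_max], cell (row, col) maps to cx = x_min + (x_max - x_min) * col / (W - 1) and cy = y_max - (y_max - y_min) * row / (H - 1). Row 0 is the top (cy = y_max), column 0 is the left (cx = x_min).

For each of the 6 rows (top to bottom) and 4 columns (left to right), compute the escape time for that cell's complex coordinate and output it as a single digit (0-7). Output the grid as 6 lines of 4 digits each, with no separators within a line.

Answer: 7774
7774
3773
3472
2332
2222

Derivation:
(row=0, col=0): c = -1.2100 + -0.0100i → escape time 7
(row=0, col=1): c = -0.6033 + -0.0100i → escape time 7
(row=0, col=2): c = 0.0033 + -0.0100i → escape time 7
(row=0, col=3): c = 0.6100 + -0.0100i → escape time 4
(row=1, col=0): c = -1.2100 + -0.3080i → escape time 7
(row=1, col=1): c = -0.6033 + -0.3080i → escape time 7
(row=1, col=2): c = 0.0033 + -0.3080i → escape time 7
(row=1, col=3): c = 0.6100 + -0.3080i → escape time 4
(row=2, col=0): c = -1.2100 + -0.6060i → escape time 3
(row=2, col=1): c = -0.6033 + -0.6060i → escape time 7
(row=2, col=2): c = 0.0033 + -0.6060i → escape time 7
(row=2, col=3): c = 0.6100 + -0.6060i → escape time 3
(row=3, col=0): c = -1.2100 + -0.9040i → escape time 3
(row=3, col=1): c = -0.6033 + -0.9040i → escape time 4
(row=3, col=2): c = 0.0033 + -0.9040i → escape time 7
(row=3, col=3): c = 0.6100 + -0.9040i → escape time 2
(row=4, col=0): c = -1.2100 + -1.2020i → escape time 2
(row=4, col=1): c = -0.6033 + -1.2020i → escape time 3
(row=4, col=2): c = 0.0033 + -1.2020i → escape time 3
(row=4, col=3): c = 0.6100 + -1.2020i → escape time 2
(row=5, col=0): c = -1.2100 + -1.5000i → escape time 2
(row=5, col=1): c = -0.6033 + -1.5000i → escape time 2
(row=5, col=2): c = 0.0033 + -1.5000i → escape time 2
(row=5, col=3): c = 0.6100 + -1.5000i → escape time 2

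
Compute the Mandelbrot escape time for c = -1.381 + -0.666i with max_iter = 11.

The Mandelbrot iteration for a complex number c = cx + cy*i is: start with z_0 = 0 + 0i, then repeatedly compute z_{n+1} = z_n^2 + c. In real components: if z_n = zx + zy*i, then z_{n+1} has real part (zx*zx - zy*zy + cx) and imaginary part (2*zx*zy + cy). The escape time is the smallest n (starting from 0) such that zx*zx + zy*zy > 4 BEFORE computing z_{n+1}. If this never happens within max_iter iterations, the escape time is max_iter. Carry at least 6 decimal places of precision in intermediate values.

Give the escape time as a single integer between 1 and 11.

z_0 = 0 + 0i, c = -1.3810 + -0.6660i
Iter 1: z = -1.3810 + -0.6660i, |z|^2 = 2.3507
Iter 2: z = 0.0826 + 1.1735i, |z|^2 = 1.3839
Iter 3: z = -2.7513 + -0.4721i, |z|^2 = 7.7923
Escaped at iteration 3

Answer: 3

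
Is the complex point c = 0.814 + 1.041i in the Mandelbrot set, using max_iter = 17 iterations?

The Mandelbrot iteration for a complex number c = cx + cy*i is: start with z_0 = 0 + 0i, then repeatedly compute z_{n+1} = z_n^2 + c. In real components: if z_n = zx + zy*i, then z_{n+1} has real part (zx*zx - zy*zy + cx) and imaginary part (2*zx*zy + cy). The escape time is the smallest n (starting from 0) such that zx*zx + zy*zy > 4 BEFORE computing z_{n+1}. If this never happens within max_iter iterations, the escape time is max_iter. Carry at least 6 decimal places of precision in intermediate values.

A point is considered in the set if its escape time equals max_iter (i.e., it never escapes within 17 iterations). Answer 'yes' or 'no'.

Answer: no

Derivation:
z_0 = 0 + 0i, c = 0.8140 + 1.0410i
Iter 1: z = 0.8140 + 1.0410i, |z|^2 = 1.7463
Iter 2: z = 0.3929 + 2.7357i, |z|^2 = 7.6387
Escaped at iteration 2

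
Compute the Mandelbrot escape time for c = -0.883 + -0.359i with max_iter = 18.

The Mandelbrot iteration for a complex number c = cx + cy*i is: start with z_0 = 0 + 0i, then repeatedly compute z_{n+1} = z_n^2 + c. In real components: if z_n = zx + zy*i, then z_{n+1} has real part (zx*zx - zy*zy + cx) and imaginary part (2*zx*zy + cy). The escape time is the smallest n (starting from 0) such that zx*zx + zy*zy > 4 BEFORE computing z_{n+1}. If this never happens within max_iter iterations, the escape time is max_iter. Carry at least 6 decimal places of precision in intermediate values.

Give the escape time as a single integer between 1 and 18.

z_0 = 0 + 0i, c = -0.8830 + -0.3590i
Iter 1: z = -0.8830 + -0.3590i, |z|^2 = 0.9086
Iter 2: z = -0.2322 + 0.2750i, |z|^2 = 0.1295
Iter 3: z = -0.9047 + -0.4867i, |z|^2 = 1.0554
Iter 4: z = -0.3014 + 0.5216i, |z|^2 = 0.3629
Iter 5: z = -1.0643 + -0.6734i, |z|^2 = 1.5862
Iter 6: z = -0.2038 + 1.0744i, |z|^2 = 1.1960
Iter 7: z = -1.9959 + -0.7970i, |z|^2 = 4.6187
Escaped at iteration 7

Answer: 7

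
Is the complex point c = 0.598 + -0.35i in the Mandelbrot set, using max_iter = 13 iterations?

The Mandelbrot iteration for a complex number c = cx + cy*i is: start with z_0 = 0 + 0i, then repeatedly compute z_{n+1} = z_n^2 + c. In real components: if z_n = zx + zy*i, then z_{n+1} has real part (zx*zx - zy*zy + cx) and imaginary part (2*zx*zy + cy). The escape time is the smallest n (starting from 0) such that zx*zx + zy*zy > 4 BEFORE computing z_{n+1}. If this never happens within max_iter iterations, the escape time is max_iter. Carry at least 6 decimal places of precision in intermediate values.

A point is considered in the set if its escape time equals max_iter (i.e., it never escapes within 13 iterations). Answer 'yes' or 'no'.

z_0 = 0 + 0i, c = 0.5980 + -0.3500i
Iter 1: z = 0.5980 + -0.3500i, |z|^2 = 0.4801
Iter 2: z = 0.8331 + -0.7686i, |z|^2 = 1.2848
Iter 3: z = 0.7013 + -1.6306i, |z|^2 = 3.1509
Iter 4: z = -1.5692 + -2.6372i, |z|^2 = 9.4171
Escaped at iteration 4

Answer: no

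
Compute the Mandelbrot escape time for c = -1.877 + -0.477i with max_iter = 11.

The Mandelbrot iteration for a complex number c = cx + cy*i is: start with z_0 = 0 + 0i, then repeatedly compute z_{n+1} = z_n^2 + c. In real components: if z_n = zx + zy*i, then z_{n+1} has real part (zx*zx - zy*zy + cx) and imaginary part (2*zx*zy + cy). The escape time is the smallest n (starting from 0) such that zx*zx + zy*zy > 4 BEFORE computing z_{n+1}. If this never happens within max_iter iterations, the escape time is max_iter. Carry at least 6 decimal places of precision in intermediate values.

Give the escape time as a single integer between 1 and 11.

z_0 = 0 + 0i, c = -1.8770 + -0.4770i
Iter 1: z = -1.8770 + -0.4770i, |z|^2 = 3.7507
Iter 2: z = 1.4186 + 1.3137i, |z|^2 = 3.7381
Iter 3: z = -1.5903 + 3.2501i, |z|^2 = 13.0922
Escaped at iteration 3

Answer: 3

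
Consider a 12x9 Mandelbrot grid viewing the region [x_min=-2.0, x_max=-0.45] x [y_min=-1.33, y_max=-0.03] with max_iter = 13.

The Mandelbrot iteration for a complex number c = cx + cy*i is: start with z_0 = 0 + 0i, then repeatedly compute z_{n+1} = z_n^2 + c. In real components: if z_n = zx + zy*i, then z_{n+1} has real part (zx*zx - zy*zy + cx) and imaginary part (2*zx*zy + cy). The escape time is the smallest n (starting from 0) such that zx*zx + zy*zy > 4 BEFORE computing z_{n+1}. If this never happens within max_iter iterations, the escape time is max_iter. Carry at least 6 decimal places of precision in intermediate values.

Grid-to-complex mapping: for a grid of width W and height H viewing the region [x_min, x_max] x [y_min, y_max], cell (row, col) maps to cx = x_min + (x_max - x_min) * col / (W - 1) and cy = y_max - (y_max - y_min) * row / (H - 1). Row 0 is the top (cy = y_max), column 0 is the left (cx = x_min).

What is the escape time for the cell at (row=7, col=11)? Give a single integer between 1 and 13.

z_0 = 0 + 0i, c = -0.4500 + -1.1675i
Iter 1: z = -0.4500 + -1.1675i, |z|^2 = 1.5656
Iter 2: z = -1.6106 + -0.1168i, |z|^2 = 2.6075
Iter 3: z = 2.1303 + -0.7914i, |z|^2 = 5.1644
Escaped at iteration 3

Answer: 3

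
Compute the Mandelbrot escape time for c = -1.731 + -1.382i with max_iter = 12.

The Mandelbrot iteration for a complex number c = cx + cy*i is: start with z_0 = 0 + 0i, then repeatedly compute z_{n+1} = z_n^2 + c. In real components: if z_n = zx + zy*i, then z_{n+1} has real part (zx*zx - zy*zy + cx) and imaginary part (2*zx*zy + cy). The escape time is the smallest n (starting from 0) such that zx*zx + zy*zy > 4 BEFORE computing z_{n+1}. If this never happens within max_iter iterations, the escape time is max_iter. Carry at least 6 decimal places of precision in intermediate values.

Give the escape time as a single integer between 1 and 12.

Answer: 1

Derivation:
z_0 = 0 + 0i, c = -1.7310 + -1.3820i
Iter 1: z = -1.7310 + -1.3820i, |z|^2 = 4.9063
Escaped at iteration 1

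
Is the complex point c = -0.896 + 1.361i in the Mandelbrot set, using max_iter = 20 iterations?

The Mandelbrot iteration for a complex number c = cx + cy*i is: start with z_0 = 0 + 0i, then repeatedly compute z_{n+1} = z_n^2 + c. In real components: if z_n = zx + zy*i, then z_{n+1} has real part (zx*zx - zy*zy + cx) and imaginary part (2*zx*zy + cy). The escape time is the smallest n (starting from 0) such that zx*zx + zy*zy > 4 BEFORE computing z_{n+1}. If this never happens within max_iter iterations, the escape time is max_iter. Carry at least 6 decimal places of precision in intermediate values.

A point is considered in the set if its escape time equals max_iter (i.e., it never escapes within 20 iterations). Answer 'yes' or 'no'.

z_0 = 0 + 0i, c = -0.8960 + 1.3610i
Iter 1: z = -0.8960 + 1.3610i, |z|^2 = 2.6551
Iter 2: z = -1.9455 + -1.0779i, |z|^2 = 4.9469
Escaped at iteration 2

Answer: no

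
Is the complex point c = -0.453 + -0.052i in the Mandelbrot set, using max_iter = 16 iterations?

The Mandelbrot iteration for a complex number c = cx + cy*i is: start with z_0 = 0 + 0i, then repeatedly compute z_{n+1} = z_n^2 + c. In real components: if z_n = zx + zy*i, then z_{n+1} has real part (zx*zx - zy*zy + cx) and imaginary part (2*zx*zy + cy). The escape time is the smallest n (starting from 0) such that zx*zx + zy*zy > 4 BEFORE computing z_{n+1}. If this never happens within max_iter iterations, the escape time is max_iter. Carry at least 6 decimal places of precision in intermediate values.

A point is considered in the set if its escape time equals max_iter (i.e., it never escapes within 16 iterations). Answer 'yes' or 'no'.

z_0 = 0 + 0i, c = -0.4530 + -0.0520i
Iter 1: z = -0.4530 + -0.0520i, |z|^2 = 0.2079
Iter 2: z = -0.2505 + -0.0049i, |z|^2 = 0.0628
Iter 3: z = -0.3903 + -0.0496i, |z|^2 = 0.1548
Iter 4: z = -0.3031 + -0.0133i, |z|^2 = 0.0921
Iter 5: z = -0.3613 + -0.0439i, |z|^2 = 0.1325
Iter 6: z = -0.3244 + -0.0203i, |z|^2 = 0.1056
Iter 7: z = -0.3482 + -0.0389i, |z|^2 = 0.1227
Iter 8: z = -0.3333 + -0.0249i, |z|^2 = 0.1117
Iter 9: z = -0.3425 + -0.0354i, |z|^2 = 0.1186
Iter 10: z = -0.3369 + -0.0278i, |z|^2 = 0.1143
Iter 11: z = -0.3403 + -0.0333i, |z|^2 = 0.1169
Iter 12: z = -0.3383 + -0.0293i, |z|^2 = 0.1153
Iter 13: z = -0.3394 + -0.0321i, |z|^2 = 0.1162
Iter 14: z = -0.3388 + -0.0302i, |z|^2 = 0.1157
Iter 15: z = -0.3391 + -0.0315i, |z|^2 = 0.1160
Did not escape in 16 iterations → in set

Answer: yes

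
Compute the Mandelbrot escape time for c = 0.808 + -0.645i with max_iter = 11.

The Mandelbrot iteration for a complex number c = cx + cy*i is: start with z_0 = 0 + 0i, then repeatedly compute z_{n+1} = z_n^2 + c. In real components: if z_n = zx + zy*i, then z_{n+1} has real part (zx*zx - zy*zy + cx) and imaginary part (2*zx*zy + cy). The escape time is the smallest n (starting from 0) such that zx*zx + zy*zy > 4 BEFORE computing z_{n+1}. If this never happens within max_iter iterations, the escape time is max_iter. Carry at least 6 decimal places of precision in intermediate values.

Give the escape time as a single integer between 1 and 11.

Answer: 3

Derivation:
z_0 = 0 + 0i, c = 0.8080 + -0.6450i
Iter 1: z = 0.8080 + -0.6450i, |z|^2 = 1.0689
Iter 2: z = 1.0448 + -1.6873i, |z|^2 = 3.9387
Iter 3: z = -0.9474 + -4.1710i, |z|^2 = 18.2944
Escaped at iteration 3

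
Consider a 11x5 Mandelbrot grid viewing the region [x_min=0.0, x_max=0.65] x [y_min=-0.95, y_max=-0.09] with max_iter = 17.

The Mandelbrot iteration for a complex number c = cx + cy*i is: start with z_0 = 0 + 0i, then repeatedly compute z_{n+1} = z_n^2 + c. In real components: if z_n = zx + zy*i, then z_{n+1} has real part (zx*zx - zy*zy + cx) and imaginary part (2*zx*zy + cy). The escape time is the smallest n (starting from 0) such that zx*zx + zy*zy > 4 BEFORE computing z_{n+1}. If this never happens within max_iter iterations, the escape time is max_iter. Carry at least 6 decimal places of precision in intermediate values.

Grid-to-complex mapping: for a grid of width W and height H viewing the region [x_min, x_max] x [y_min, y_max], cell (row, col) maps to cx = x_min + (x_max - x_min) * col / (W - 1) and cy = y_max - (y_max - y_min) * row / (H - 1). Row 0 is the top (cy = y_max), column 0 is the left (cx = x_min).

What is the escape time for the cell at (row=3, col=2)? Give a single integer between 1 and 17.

Answer: 7

Derivation:
z_0 = 0 + 0i, c = 0.1300 + -0.7350i
Iter 1: z = 0.1300 + -0.7350i, |z|^2 = 0.5571
Iter 2: z = -0.3933 + -0.9261i, |z|^2 = 1.0124
Iter 3: z = -0.5730 + -0.0065i, |z|^2 = 0.3283
Iter 4: z = 0.4582 + -0.7276i, |z|^2 = 0.7393
Iter 5: z = -0.1894 + -1.4018i, |z|^2 = 2.0009
Iter 6: z = -1.7992 + -0.2041i, |z|^2 = 3.2787
Iter 7: z = 3.3254 + -0.0007i, |z|^2 = 11.0583
Escaped at iteration 7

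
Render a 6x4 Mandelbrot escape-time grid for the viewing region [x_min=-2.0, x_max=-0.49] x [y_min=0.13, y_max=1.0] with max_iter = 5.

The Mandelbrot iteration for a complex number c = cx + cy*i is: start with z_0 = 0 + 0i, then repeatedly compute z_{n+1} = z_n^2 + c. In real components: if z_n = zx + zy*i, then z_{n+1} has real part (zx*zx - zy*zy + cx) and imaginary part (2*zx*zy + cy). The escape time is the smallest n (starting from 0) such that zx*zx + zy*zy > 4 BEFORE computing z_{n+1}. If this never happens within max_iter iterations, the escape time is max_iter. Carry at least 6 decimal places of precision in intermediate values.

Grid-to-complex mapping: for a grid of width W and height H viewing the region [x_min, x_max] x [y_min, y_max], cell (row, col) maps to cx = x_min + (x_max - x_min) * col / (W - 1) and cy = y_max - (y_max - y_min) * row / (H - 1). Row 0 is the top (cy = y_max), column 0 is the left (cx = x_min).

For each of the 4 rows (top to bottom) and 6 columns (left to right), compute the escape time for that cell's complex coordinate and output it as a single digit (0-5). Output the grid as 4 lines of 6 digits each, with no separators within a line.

(row=0, col=0): c = -2.0000 + 1.0000i → escape time 1
(row=0, col=1): c = -1.6980 + 1.0000i → escape time 2
(row=0, col=2): c = -1.3960 + 1.0000i → escape time 3
(row=0, col=3): c = -1.0940 + 1.0000i → escape time 3
(row=0, col=4): c = -0.7920 + 1.0000i → escape time 3
(row=0, col=5): c = -0.4900 + 1.0000i → escape time 4
(row=1, col=0): c = -2.0000 + 0.7100i → escape time 1
(row=1, col=1): c = -1.6980 + 0.7100i → escape time 3
(row=1, col=2): c = -1.3960 + 0.7100i → escape time 3
(row=1, col=3): c = -1.0940 + 0.7100i → escape time 3
(row=1, col=4): c = -0.7920 + 0.7100i → escape time 4
(row=1, col=5): c = -0.4900 + 0.7100i → escape time 5
(row=2, col=0): c = -2.0000 + 0.4200i → escape time 1
(row=2, col=1): c = -1.6980 + 0.4200i → escape time 3
(row=2, col=2): c = -1.3960 + 0.4200i → escape time 4
(row=2, col=3): c = -1.0940 + 0.4200i → escape time 5
(row=2, col=4): c = -0.7920 + 0.4200i → escape time 5
(row=2, col=5): c = -0.4900 + 0.4200i → escape time 5
(row=3, col=0): c = -2.0000 + 0.1300i → escape time 1
(row=3, col=1): c = -1.6980 + 0.1300i → escape time 5
(row=3, col=2): c = -1.3960 + 0.1300i → escape time 5
(row=3, col=3): c = -1.0940 + 0.1300i → escape time 5
(row=3, col=4): c = -0.7920 + 0.1300i → escape time 5
(row=3, col=5): c = -0.4900 + 0.1300i → escape time 5

Answer: 123334
133345
134555
155555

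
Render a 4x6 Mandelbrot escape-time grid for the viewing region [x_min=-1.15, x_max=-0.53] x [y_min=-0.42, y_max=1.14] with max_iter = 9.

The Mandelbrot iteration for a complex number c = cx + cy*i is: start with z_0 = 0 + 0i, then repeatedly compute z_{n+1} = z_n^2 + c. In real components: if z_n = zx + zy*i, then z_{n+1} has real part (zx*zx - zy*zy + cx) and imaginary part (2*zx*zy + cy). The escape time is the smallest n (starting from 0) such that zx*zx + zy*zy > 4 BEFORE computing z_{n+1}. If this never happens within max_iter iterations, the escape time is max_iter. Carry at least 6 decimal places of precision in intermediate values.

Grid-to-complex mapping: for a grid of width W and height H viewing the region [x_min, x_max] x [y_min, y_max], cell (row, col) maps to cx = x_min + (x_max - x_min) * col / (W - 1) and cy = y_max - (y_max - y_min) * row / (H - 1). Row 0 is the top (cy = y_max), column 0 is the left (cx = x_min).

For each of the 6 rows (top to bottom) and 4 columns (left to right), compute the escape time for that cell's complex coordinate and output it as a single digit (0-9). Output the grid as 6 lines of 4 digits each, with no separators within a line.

(row=0, col=0): c = -1.1500 + 1.1400i → escape time 3
(row=0, col=1): c = -0.9433 + 1.1400i → escape time 3
(row=0, col=2): c = -0.7367 + 1.1400i → escape time 3
(row=0, col=3): c = -0.5300 + 1.1400i → escape time 3
(row=1, col=0): c = -1.1500 + 0.8280i → escape time 3
(row=1, col=1): c = -0.9433 + 0.8280i → escape time 3
(row=1, col=2): c = -0.7367 + 0.8280i → escape time 4
(row=1, col=3): c = -0.5300 + 0.8280i → escape time 5
(row=2, col=0): c = -1.1500 + 0.5160i → escape time 5
(row=2, col=1): c = -0.9433 + 0.5160i → escape time 5
(row=2, col=2): c = -0.7367 + 0.5160i → escape time 6
(row=2, col=3): c = -0.5300 + 0.5160i → escape time 9
(row=3, col=0): c = -1.1500 + 0.2040i → escape time 9
(row=3, col=1): c = -0.9433 + 0.2040i → escape time 9
(row=3, col=2): c = -0.7367 + 0.2040i → escape time 9
(row=3, col=3): c = -0.5300 + 0.2040i → escape time 9
(row=4, col=0): c = -1.1500 + -0.1080i → escape time 9
(row=4, col=1): c = -0.9433 + -0.1080i → escape time 9
(row=4, col=2): c = -0.7367 + -0.1080i → escape time 9
(row=4, col=3): c = -0.5300 + -0.1080i → escape time 9
(row=5, col=0): c = -1.1500 + -0.4200i → escape time 6
(row=5, col=1): c = -0.9433 + -0.4200i → escape time 6
(row=5, col=2): c = -0.7367 + -0.4200i → escape time 8
(row=5, col=3): c = -0.5300 + -0.4200i → escape time 9

Answer: 3333
3345
5569
9999
9999
6689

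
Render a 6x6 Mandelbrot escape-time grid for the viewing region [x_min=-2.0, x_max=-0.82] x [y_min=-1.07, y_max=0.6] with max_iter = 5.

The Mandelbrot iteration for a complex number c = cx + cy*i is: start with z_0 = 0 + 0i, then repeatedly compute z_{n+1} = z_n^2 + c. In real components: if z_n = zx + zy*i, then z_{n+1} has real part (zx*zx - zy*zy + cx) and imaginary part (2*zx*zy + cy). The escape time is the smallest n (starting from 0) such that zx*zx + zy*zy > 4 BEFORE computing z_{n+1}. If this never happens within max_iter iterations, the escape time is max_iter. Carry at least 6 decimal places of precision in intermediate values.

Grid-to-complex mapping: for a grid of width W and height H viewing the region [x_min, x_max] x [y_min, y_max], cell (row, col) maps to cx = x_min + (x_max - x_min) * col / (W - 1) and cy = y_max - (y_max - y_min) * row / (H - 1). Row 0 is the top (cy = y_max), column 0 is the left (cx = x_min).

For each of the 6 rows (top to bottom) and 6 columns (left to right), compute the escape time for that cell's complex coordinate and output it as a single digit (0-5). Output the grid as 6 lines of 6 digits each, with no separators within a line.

(row=0, col=0): c = -2.0000 + 0.6000i → escape time 1
(row=0, col=1): c = -1.7640 + 0.6000i → escape time 3
(row=0, col=2): c = -1.5280 + 0.6000i → escape time 3
(row=0, col=3): c = -1.2920 + 0.6000i → escape time 3
(row=0, col=4): c = -1.0560 + 0.6000i → escape time 4
(row=0, col=5): c = -0.8200 + 0.6000i → escape time 5
(row=1, col=0): c = -2.0000 + 0.2660i → escape time 1
(row=1, col=1): c = -1.7640 + 0.2660i → escape time 4
(row=1, col=2): c = -1.5280 + 0.2660i → escape time 5
(row=1, col=3): c = -1.2920 + 0.2660i → escape time 5
(row=1, col=4): c = -1.0560 + 0.2660i → escape time 5
(row=1, col=5): c = -0.8200 + 0.2660i → escape time 5
(row=2, col=0): c = -2.0000 + -0.0680i → escape time 1
(row=2, col=1): c = -1.7640 + -0.0680i → escape time 5
(row=2, col=2): c = -1.5280 + -0.0680i → escape time 5
(row=2, col=3): c = -1.2920 + -0.0680i → escape time 5
(row=2, col=4): c = -1.0560 + -0.0680i → escape time 5
(row=2, col=5): c = -0.8200 + -0.0680i → escape time 5
(row=3, col=0): c = -2.0000 + -0.4020i → escape time 1
(row=3, col=1): c = -1.7640 + -0.4020i → escape time 3
(row=3, col=2): c = -1.5280 + -0.4020i → escape time 4
(row=3, col=3): c = -1.2920 + -0.4020i → escape time 5
(row=3, col=4): c = -1.0560 + -0.4020i → escape time 5
(row=3, col=5): c = -0.8200 + -0.4020i → escape time 5
(row=4, col=0): c = -2.0000 + -0.7360i → escape time 1
(row=4, col=1): c = -1.7640 + -0.7360i → escape time 2
(row=4, col=2): c = -1.5280 + -0.7360i → escape time 3
(row=4, col=3): c = -1.2920 + -0.7360i → escape time 3
(row=4, col=4): c = -1.0560 + -0.7360i → escape time 3
(row=4, col=5): c = -0.8200 + -0.7360i → escape time 4
(row=5, col=0): c = -2.0000 + -1.0700i → escape time 1
(row=5, col=1): c = -1.7640 + -1.0700i → escape time 1
(row=5, col=2): c = -1.5280 + -1.0700i → escape time 2
(row=5, col=3): c = -1.2920 + -1.0700i → escape time 3
(row=5, col=4): c = -1.0560 + -1.0700i → escape time 3
(row=5, col=5): c = -0.8200 + -1.0700i → escape time 3

Answer: 133345
145555
155555
134555
123334
112333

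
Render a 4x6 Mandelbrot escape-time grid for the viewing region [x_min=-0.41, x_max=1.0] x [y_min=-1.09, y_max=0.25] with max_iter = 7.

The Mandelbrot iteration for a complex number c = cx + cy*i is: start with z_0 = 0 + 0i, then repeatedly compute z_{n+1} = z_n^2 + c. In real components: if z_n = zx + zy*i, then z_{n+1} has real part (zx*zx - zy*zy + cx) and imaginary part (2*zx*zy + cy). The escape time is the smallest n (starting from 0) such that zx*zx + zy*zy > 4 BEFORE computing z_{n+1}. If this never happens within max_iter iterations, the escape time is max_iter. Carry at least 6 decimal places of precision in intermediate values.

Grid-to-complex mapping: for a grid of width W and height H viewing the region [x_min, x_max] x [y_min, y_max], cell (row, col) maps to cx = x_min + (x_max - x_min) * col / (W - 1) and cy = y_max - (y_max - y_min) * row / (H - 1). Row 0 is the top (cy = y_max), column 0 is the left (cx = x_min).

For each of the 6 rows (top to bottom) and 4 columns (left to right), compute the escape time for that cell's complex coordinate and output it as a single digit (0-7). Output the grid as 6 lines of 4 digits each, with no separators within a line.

Answer: 7752
7752
7752
7742
6732
4422

Derivation:
(row=0, col=0): c = -0.4100 + 0.2500i → escape time 7
(row=0, col=1): c = 0.0600 + 0.2500i → escape time 7
(row=0, col=2): c = 0.5300 + 0.2500i → escape time 5
(row=0, col=3): c = 1.0000 + 0.2500i → escape time 2
(row=1, col=0): c = -0.4100 + -0.0180i → escape time 7
(row=1, col=1): c = 0.0600 + -0.0180i → escape time 7
(row=1, col=2): c = 0.5300 + -0.0180i → escape time 5
(row=1, col=3): c = 1.0000 + -0.0180i → escape time 2
(row=2, col=0): c = -0.4100 + -0.2860i → escape time 7
(row=2, col=1): c = 0.0600 + -0.2860i → escape time 7
(row=2, col=2): c = 0.5300 + -0.2860i → escape time 5
(row=2, col=3): c = 1.0000 + -0.2860i → escape time 2
(row=3, col=0): c = -0.4100 + -0.5540i → escape time 7
(row=3, col=1): c = 0.0600 + -0.5540i → escape time 7
(row=3, col=2): c = 0.5300 + -0.5540i → escape time 4
(row=3, col=3): c = 1.0000 + -0.5540i → escape time 2
(row=4, col=0): c = -0.4100 + -0.8220i → escape time 6
(row=4, col=1): c = 0.0600 + -0.8220i → escape time 7
(row=4, col=2): c = 0.5300 + -0.8220i → escape time 3
(row=4, col=3): c = 1.0000 + -0.8220i → escape time 2
(row=5, col=0): c = -0.4100 + -1.0900i → escape time 4
(row=5, col=1): c = 0.0600 + -1.0900i → escape time 4
(row=5, col=2): c = 0.5300 + -1.0900i → escape time 2
(row=5, col=3): c = 1.0000 + -1.0900i → escape time 2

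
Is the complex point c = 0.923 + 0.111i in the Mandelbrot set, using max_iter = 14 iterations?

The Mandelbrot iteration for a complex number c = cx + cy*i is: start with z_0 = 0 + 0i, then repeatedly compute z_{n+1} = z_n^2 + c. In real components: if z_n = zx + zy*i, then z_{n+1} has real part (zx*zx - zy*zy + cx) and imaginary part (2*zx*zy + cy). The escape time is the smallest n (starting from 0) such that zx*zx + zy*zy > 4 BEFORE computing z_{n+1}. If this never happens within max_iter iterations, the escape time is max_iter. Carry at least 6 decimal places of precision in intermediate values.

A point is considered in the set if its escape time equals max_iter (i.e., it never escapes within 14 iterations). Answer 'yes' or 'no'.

z_0 = 0 + 0i, c = 0.9230 + 0.1110i
Iter 1: z = 0.9230 + 0.1110i, |z|^2 = 0.8643
Iter 2: z = 1.7626 + 0.3159i, |z|^2 = 3.2066
Iter 3: z = 3.9300 + 1.2246i, |z|^2 = 16.9446
Escaped at iteration 3

Answer: no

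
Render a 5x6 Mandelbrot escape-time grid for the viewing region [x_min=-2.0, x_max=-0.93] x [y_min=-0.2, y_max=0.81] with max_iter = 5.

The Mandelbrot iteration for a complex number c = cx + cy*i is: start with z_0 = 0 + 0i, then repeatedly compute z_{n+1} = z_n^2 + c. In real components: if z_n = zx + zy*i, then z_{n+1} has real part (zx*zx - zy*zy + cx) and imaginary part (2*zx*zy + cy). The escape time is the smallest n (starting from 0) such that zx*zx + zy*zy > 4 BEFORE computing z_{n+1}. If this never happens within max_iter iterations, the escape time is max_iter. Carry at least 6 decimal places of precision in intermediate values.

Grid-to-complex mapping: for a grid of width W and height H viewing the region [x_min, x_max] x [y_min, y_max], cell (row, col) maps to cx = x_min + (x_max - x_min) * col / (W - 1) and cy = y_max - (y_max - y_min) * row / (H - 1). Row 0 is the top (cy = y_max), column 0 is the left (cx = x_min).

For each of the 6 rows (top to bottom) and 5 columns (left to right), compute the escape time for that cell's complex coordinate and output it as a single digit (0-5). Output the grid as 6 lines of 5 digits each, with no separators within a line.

(row=0, col=0): c = -2.0000 + 0.8100i → escape time 1
(row=0, col=1): c = -1.7325 + 0.8100i → escape time 2
(row=0, col=2): c = -1.4650 + 0.8100i → escape time 3
(row=0, col=3): c = -1.1975 + 0.8100i → escape time 3
(row=0, col=4): c = -0.9300 + 0.8100i → escape time 3
(row=1, col=0): c = -2.0000 + 0.6080i → escape time 1
(row=1, col=1): c = -1.7325 + 0.6080i → escape time 3
(row=1, col=2): c = -1.4650 + 0.6080i → escape time 3
(row=1, col=3): c = -1.1975 + 0.6080i → escape time 3
(row=1, col=4): c = -0.9300 + 0.6080i → escape time 5
(row=2, col=0): c = -2.0000 + 0.4060i → escape time 1
(row=2, col=1): c = -1.7325 + 0.4060i → escape time 3
(row=2, col=2): c = -1.4650 + 0.4060i → escape time 4
(row=2, col=3): c = -1.1975 + 0.4060i → escape time 5
(row=2, col=4): c = -0.9300 + 0.4060i → escape time 5
(row=3, col=0): c = -2.0000 + 0.2040i → escape time 1
(row=3, col=1): c = -1.7325 + 0.2040i → escape time 4
(row=3, col=2): c = -1.4650 + 0.2040i → escape time 5
(row=3, col=3): c = -1.1975 + 0.2040i → escape time 5
(row=3, col=4): c = -0.9300 + 0.2040i → escape time 5
(row=4, col=0): c = -2.0000 + 0.0020i → escape time 1
(row=4, col=1): c = -1.7325 + 0.0020i → escape time 5
(row=4, col=2): c = -1.4650 + 0.0020i → escape time 5
(row=4, col=3): c = -1.1975 + 0.0020i → escape time 5
(row=4, col=4): c = -0.9300 + 0.0020i → escape time 5
(row=5, col=0): c = -2.0000 + -0.2000i → escape time 1
(row=5, col=1): c = -1.7325 + -0.2000i → escape time 4
(row=5, col=2): c = -1.4650 + -0.2000i → escape time 5
(row=5, col=3): c = -1.1975 + -0.2000i → escape time 5
(row=5, col=4): c = -0.9300 + -0.2000i → escape time 5

Answer: 12333
13335
13455
14555
15555
14555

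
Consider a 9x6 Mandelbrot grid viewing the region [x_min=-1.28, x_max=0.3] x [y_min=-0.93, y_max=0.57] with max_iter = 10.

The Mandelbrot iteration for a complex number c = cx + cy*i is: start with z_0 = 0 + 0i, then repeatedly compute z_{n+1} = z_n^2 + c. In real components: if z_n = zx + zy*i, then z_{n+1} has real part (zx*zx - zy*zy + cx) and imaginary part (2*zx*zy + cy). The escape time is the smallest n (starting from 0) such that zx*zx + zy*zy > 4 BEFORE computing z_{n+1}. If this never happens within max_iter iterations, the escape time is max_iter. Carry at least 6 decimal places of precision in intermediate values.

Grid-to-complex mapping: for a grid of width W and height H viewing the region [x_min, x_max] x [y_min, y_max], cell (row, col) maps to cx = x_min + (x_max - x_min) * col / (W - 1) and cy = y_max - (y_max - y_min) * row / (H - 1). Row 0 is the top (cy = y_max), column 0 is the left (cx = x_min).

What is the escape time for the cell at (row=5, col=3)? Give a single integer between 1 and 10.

Answer: 4

Derivation:
z_0 = 0 + 0i, c = -0.6875 + -0.9300i
Iter 1: z = -0.6875 + -0.9300i, |z|^2 = 1.3376
Iter 2: z = -1.0797 + 0.3488i, |z|^2 = 1.2875
Iter 3: z = 0.3567 + -1.6831i, |z|^2 = 2.9601
Iter 4: z = -3.3931 + -2.1308i, |z|^2 = 16.0538
Escaped at iteration 4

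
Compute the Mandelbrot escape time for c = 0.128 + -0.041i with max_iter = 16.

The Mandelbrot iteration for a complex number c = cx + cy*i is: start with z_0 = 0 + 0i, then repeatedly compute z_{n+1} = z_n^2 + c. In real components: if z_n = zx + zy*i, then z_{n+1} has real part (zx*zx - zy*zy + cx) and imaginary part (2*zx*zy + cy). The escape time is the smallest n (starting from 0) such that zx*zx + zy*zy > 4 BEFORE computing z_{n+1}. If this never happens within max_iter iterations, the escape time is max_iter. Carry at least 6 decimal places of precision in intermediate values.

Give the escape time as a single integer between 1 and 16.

Answer: 16

Derivation:
z_0 = 0 + 0i, c = 0.1280 + -0.0410i
Iter 1: z = 0.1280 + -0.0410i, |z|^2 = 0.0181
Iter 2: z = 0.1427 + -0.0515i, |z|^2 = 0.0230
Iter 3: z = 0.1457 + -0.0557i, |z|^2 = 0.0243
Iter 4: z = 0.1461 + -0.0572i, |z|^2 = 0.0246
Iter 5: z = 0.1461 + -0.0577i, |z|^2 = 0.0247
Iter 6: z = 0.1460 + -0.0579i, |z|^2 = 0.0247
Iter 7: z = 0.1460 + -0.0579i, |z|^2 = 0.0247
Iter 8: z = 0.1460 + -0.0579i, |z|^2 = 0.0247
Iter 9: z = 0.1460 + -0.0579i, |z|^2 = 0.0247
Iter 10: z = 0.1459 + -0.0579i, |z|^2 = 0.0247
Iter 11: z = 0.1459 + -0.0579i, |z|^2 = 0.0247
Iter 12: z = 0.1459 + -0.0579i, |z|^2 = 0.0247
Iter 13: z = 0.1459 + -0.0579i, |z|^2 = 0.0247
Iter 14: z = 0.1459 + -0.0579i, |z|^2 = 0.0247
Iter 15: z = 0.1459 + -0.0579i, |z|^2 = 0.0247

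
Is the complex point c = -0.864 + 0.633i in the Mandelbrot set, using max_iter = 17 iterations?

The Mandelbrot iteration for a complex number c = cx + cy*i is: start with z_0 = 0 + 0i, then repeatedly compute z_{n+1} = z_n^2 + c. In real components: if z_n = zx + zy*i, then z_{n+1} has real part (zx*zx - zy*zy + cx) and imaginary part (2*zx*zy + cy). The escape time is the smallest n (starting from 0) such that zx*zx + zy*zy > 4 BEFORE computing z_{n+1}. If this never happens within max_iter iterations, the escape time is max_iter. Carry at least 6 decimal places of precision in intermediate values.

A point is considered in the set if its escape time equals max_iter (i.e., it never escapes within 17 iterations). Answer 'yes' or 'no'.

z_0 = 0 + 0i, c = -0.8640 + 0.6330i
Iter 1: z = -0.8640 + 0.6330i, |z|^2 = 1.1472
Iter 2: z = -0.5182 + -0.4608i, |z|^2 = 0.4809
Iter 3: z = -0.8078 + 1.1106i, |z|^2 = 1.8860
Iter 4: z = -1.4448 + -1.1613i, |z|^2 = 3.4362
Iter 5: z = -0.1252 + 3.9889i, |z|^2 = 15.9268
Escaped at iteration 5

Answer: no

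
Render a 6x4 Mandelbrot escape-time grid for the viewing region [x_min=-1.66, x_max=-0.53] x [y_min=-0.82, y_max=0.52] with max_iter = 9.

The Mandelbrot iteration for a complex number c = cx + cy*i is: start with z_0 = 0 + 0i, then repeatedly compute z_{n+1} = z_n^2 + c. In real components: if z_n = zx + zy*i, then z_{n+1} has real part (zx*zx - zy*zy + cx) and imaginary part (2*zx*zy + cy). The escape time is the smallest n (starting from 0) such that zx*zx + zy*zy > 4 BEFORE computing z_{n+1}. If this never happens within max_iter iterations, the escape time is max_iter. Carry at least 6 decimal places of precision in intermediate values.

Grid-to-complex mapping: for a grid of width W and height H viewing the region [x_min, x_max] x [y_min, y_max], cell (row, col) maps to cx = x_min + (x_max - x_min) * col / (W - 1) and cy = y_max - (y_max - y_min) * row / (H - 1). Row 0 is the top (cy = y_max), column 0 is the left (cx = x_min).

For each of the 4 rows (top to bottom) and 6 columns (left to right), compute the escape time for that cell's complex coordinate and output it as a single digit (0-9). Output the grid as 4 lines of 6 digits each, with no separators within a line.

(row=0, col=0): c = -1.6600 + 0.5200i → escape time 3
(row=0, col=1): c = -1.4340 + 0.5200i → escape time 3
(row=0, col=2): c = -1.2080 + 0.5200i → escape time 4
(row=0, col=3): c = -0.9820 + 0.5200i → escape time 5
(row=0, col=4): c = -0.7560 + 0.5200i → escape time 6
(row=0, col=5): c = -0.5300 + 0.5200i → escape time 9
(row=1, col=0): c = -1.6600 + 0.0733i → escape time 6
(row=1, col=1): c = -1.4340 + 0.0733i → escape time 9
(row=1, col=2): c = -1.2080 + 0.0733i → escape time 9
(row=1, col=3): c = -0.9820 + 0.0733i → escape time 9
(row=1, col=4): c = -0.7560 + 0.0733i → escape time 9
(row=1, col=5): c = -0.5300 + 0.0733i → escape time 9
(row=2, col=0): c = -1.6600 + -0.3733i → escape time 4
(row=2, col=1): c = -1.4340 + -0.3733i → escape time 5
(row=2, col=2): c = -1.2080 + -0.3733i → escape time 8
(row=2, col=3): c = -0.9820 + -0.3733i → escape time 8
(row=2, col=4): c = -0.7560 + -0.3733i → escape time 8
(row=2, col=5): c = -0.5300 + -0.3733i → escape time 9
(row=3, col=0): c = -1.6600 + -0.8200i → escape time 3
(row=3, col=1): c = -1.4340 + -0.8200i → escape time 3
(row=3, col=2): c = -1.2080 + -0.8200i → escape time 3
(row=3, col=3): c = -0.9820 + -0.8200i → escape time 3
(row=3, col=4): c = -0.7560 + -0.8200i → escape time 4
(row=3, col=5): c = -0.5300 + -0.8200i → escape time 5

Answer: 334569
699999
458889
333345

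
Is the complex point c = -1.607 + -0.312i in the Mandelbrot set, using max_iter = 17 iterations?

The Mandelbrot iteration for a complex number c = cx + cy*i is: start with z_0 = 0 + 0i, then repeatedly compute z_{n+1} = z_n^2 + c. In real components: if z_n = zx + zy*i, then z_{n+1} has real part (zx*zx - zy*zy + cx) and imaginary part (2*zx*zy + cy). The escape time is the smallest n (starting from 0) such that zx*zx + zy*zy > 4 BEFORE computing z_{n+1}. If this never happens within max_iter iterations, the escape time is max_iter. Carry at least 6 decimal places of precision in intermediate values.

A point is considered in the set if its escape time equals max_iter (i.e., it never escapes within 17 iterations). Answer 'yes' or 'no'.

z_0 = 0 + 0i, c = -1.6070 + -0.3120i
Iter 1: z = -1.6070 + -0.3120i, |z|^2 = 2.6798
Iter 2: z = 0.8781 + 0.6908i, |z|^2 = 1.2482
Iter 3: z = -1.3131 + 0.9011i, |z|^2 = 2.5363
Iter 4: z = -0.6948 + -2.6785i, |z|^2 = 7.6574
Escaped at iteration 4

Answer: no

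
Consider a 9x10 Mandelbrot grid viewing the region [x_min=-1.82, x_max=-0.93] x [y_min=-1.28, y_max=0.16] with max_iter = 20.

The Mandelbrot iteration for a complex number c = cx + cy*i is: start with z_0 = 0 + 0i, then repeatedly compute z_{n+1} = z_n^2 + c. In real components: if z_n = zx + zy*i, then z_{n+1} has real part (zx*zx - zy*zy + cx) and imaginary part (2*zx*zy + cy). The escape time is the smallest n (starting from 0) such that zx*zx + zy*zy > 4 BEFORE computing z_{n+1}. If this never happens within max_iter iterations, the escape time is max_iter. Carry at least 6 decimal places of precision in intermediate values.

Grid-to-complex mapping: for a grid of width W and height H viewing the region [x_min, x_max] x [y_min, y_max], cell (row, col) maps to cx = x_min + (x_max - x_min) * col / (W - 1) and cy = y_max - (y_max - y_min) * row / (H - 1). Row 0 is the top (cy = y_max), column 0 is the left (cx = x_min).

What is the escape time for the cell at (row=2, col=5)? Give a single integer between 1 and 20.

Answer: 13

Derivation:
z_0 = 0 + 0i, c = -1.2637 + -0.1600i
Iter 1: z = -1.2637 + -0.1600i, |z|^2 = 1.6227
Iter 2: z = 0.3077 + 0.2444i, |z|^2 = 0.1544
Iter 3: z = -1.2288 + -0.0096i, |z|^2 = 1.5100
Iter 4: z = 0.2461 + -0.1364i, |z|^2 = 0.0792
Iter 5: z = -1.2218 + -0.2272i, |z|^2 = 1.5444
Iter 6: z = 0.1775 + 0.3951i, |z|^2 = 0.1876
Iter 7: z = -1.3883 + -0.0198i, |z|^2 = 1.9279
Iter 8: z = 0.6633 + -0.1051i, |z|^2 = 0.4511
Iter 9: z = -0.8348 + -0.2994i, |z|^2 = 0.7865
Iter 10: z = -0.6565 + 0.3398i, |z|^2 = 0.5465
Iter 11: z = -0.9482 + -0.6062i, |z|^2 = 1.2666
Iter 12: z = -0.7322 + 0.9896i, |z|^2 = 1.5154
Iter 13: z = -1.7070 + -1.6091i, |z|^2 = 5.5032
Escaped at iteration 13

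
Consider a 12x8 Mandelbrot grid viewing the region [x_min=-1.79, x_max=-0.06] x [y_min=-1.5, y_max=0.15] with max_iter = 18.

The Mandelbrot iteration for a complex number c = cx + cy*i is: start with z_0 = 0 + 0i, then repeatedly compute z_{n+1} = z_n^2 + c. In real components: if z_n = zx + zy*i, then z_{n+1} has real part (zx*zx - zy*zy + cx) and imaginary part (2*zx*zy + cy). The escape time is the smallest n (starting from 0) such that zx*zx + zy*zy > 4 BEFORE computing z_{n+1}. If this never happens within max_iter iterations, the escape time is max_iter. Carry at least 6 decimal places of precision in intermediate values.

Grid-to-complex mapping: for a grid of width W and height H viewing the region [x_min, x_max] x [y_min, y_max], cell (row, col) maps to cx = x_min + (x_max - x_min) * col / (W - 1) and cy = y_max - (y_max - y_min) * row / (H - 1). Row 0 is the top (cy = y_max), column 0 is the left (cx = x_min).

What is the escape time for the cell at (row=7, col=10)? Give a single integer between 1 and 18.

Answer: 2

Derivation:
z_0 = 0 + 0i, c = -0.2173 + -1.5000i
Iter 1: z = -0.2173 + -1.5000i, |z|^2 = 2.2972
Iter 2: z = -2.4201 + -0.8482i, |z|^2 = 6.5761
Escaped at iteration 2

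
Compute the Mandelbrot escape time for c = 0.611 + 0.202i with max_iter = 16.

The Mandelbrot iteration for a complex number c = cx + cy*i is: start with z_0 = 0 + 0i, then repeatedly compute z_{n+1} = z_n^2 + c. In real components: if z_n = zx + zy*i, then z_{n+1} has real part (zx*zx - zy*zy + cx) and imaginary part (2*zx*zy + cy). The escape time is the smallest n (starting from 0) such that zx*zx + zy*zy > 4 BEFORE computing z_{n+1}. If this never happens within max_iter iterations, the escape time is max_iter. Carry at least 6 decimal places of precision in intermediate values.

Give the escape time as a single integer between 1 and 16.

z_0 = 0 + 0i, c = 0.6110 + 0.2020i
Iter 1: z = 0.6110 + 0.2020i, |z|^2 = 0.4141
Iter 2: z = 0.9435 + 0.4488i, |z|^2 = 1.0917
Iter 3: z = 1.2998 + 1.0490i, |z|^2 = 2.7898
Iter 4: z = 1.2000 + 2.9289i, |z|^2 = 10.0183
Escaped at iteration 4

Answer: 4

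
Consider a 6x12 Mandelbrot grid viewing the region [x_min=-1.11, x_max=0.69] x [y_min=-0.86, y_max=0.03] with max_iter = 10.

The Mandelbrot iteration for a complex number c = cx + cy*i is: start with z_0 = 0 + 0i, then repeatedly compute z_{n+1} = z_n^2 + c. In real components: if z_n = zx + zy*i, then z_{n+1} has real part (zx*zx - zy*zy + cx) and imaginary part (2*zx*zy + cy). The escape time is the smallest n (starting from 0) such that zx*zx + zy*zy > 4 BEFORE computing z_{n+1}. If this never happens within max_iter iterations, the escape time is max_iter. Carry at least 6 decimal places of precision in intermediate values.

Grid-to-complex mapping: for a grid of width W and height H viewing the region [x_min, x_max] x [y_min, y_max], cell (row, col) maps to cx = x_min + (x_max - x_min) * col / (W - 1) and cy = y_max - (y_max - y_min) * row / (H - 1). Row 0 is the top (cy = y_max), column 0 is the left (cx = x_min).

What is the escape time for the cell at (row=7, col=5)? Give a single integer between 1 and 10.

z_0 = 0 + 0i, c = 0.6900 + -0.5364i
Iter 1: z = 0.6900 + -0.5364i, |z|^2 = 0.7638
Iter 2: z = 0.8784 + -1.2765i, |z|^2 = 2.4012
Iter 3: z = -0.1680 + -2.7790i, |z|^2 = 7.7512
Escaped at iteration 3

Answer: 3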